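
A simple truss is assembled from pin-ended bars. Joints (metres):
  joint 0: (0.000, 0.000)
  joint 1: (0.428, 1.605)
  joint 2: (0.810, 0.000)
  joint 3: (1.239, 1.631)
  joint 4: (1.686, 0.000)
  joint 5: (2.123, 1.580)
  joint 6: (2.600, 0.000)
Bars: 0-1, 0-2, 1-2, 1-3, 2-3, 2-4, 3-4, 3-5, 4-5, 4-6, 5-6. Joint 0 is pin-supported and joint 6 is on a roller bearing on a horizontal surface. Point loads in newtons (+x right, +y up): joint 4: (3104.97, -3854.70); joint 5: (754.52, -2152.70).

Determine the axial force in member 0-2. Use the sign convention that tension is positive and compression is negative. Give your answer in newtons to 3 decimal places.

4203.889

N=7 nodes, M=11 members, R=3 reactions → 2N=14, M+R=14
member 0 (0-1): L=1.6611, (cx,cy)=(0.2577,0.9662)
member 1 (0-2): L=0.8100, (cx,cy)=(1.0000,0.0000)
member 2 (1-2): L=1.6498, (cx,cy)=(0.2315,-0.9728)
member 3 (1-3): L=0.8114, (cx,cy)=(0.9995,0.0320)
member 4 (2-3): L=1.6865, (cx,cy)=(0.2544,0.9671)
member 5 (2-4): L=0.8760, (cx,cy)=(1.0000,0.0000)
member 6 (3-4): L=1.6911, (cx,cy)=(0.2643,-0.9644)
member 7 (3-5): L=0.8855, (cx,cy)=(0.9983,-0.0576)
member 8 (4-5): L=1.6393, (cx,cy)=(0.2666,0.9638)
member 9 (4-6): L=0.9140, (cx,cy)=(1.0000,0.0000)
member 10 (5-6): L=1.6504, (cx,cy)=(0.2890,-0.9573)
solve A·x = −loads:
  F[0-1] = -1336.6283 N (compression)
  F[0-2] = +4203.8892 N (tension)
  F[1-2] = +1306.2561 N (tension)
  F[1-3] = -647.1802 N (compression)
  F[2-3] = -1313.9827 N (compression)
  F[2-4] = +4840.5843 N (tension)
  F[3-4] = +1420.2674 N (tension)
  F[3-5] = -1358.7521 N (compression)
  F[4-5] = +2578.2386 N (tension)
  F[4-6] = +1423.7252 N (tension)
  F[5-6] = -4926.1278 N (compression)
  Rx@0 = -3859.4900 N
  Ry@0 = +1291.4970 N
  Ry@6 = +4715.9030 N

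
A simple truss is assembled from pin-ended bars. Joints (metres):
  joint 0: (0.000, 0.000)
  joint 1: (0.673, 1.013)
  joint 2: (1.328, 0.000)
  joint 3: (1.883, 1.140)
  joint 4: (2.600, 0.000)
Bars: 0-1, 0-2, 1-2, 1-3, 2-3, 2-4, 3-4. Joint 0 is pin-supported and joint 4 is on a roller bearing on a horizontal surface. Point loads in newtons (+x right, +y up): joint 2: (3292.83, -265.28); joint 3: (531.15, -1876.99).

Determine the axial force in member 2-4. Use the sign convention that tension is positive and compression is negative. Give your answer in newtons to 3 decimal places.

1086.670

N=5 nodes, M=7 members, R=3 reactions → 2N=10, M+R=10
member 0 (0-1): L=1.2162, (cx,cy)=(0.5534,0.8329)
member 1 (0-2): L=1.3280, (cx,cy)=(1.0000,0.0000)
member 2 (1-2): L=1.2063, (cx,cy)=(0.5430,-0.8397)
member 3 (1-3): L=1.2166, (cx,cy)=(0.9945,0.1044)
member 4 (2-3): L=1.2679, (cx,cy)=(0.4377,0.8991)
member 5 (2-4): L=1.2720, (cx,cy)=(1.0000,0.0000)
member 6 (3-4): L=1.3467, (cx,cy)=(0.5324,-0.8465)
solve A·x = −loads:
  F[0-1] = -497.6505 N (compression)
  F[0-2] = +4099.3655 N (tension)
  F[1-2] = +430.0099 N (tension)
  F[1-3] = -511.6659 N (compression)
  F[2-3] = -106.5721 N (compression)
  F[2-4] = +1086.6699 N (tension)
  F[3-4] = -2041.0793 N (compression)
  Rx@0 = -3823.9800 N
  Ry@0 = +414.5104 N
  Ry@4 = +1727.7596 N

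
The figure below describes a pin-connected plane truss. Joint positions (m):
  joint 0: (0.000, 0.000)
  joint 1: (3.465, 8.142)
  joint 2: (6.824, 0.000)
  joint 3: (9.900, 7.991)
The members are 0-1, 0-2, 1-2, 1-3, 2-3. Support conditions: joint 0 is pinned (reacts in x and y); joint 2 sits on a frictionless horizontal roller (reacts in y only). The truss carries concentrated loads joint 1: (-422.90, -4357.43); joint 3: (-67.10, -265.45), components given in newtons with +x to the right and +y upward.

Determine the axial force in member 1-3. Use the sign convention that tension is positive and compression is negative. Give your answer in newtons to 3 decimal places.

34.776

N=4 nodes, M=5 members, R=3 reactions → 2N=8, M+R=8
member 0 (0-1): L=8.8486, (cx,cy)=(0.3916,0.9201)
member 1 (0-2): L=6.8240, (cx,cy)=(1.0000,0.0000)
member 2 (1-2): L=8.8077, (cx,cy)=(0.3814,-0.9244)
member 3 (1-3): L=6.4368, (cx,cy)=(0.9997,-0.0235)
member 4 (2-3): L=8.5626, (cx,cy)=(0.3592,0.9332)
solve A·x = −loads:
  F[0-1] = -2834.7506 N (compression)
  F[0-2] = +620.0478 N (tension)
  F[1-2] = -1892.9391 N (compression)
  F[1-3] = +34.7760 N (tension)
  F[2-3] = -283.5631 N (compression)
  Rx@0 = +490.0000 N
  Ry@0 = +2608.3721 N
  Ry@2 = +2014.5079 N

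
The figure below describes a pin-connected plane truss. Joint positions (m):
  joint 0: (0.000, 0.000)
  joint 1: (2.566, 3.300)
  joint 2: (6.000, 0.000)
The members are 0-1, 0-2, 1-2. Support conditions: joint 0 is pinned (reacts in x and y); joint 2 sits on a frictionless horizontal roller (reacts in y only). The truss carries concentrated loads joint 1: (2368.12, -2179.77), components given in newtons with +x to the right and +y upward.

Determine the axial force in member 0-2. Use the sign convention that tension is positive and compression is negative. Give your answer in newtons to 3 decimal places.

2325.423

N=3 nodes, M=3 members, R=3 reactions → 2N=6, M+R=6
member 0 (0-1): L=4.1802, (cx,cy)=(0.6138,0.7894)
member 1 (0-2): L=6.0000, (cx,cy)=(1.0000,0.0000)
member 2 (1-2): L=4.7626, (cx,cy)=(0.7210,-0.6929)
solve A·x = −loads:
  F[0-1] = +69.5578 N (tension)
  F[0-2] = +2325.4226 N (tension)
  F[1-2] = -3225.1185 N (compression)
  Rx@0 = -2368.1200 N
  Ry@0 = -54.9110 N
  Ry@2 = +2234.6810 N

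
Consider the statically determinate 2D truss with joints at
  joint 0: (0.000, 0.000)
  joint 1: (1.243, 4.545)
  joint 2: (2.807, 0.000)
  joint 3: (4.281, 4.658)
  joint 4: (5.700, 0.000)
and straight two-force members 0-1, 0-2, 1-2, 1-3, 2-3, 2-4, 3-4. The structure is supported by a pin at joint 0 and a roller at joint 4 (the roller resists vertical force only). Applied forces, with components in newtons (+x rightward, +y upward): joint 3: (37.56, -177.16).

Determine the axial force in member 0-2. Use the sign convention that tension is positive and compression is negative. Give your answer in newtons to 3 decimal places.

41.227

N=5 nodes, M=7 members, R=3 reactions → 2N=10, M+R=10
member 0 (0-1): L=4.7119, (cx,cy)=(0.2638,0.9646)
member 1 (0-2): L=2.8070, (cx,cy)=(1.0000,0.0000)
member 2 (1-2): L=4.8066, (cx,cy)=(0.3254,-0.9456)
member 3 (1-3): L=3.0401, (cx,cy)=(0.9993,0.0372)
member 4 (2-3): L=4.8857, (cx,cy)=(0.3017,0.9534)
member 5 (2-4): L=2.8930, (cx,cy)=(1.0000,0.0000)
member 6 (3-4): L=4.8693, (cx,cy)=(0.2914,-0.9566)
solve A·x = −loads:
  F[0-1] = -13.9022 N (compression)
  F[0-2] = +41.2274 N (tension)
  F[1-2] = +13.8598 N (tension)
  F[1-3] = -8.1829 N (compression)
  F[2-3] = -13.7461 N (compression)
  F[2-4] = +49.8844 N (tension)
  F[3-4] = -171.1800 N (compression)
  Rx@0 = -37.5600 N
  Ry@0 = +13.4097 N
  Ry@4 = +163.7503 N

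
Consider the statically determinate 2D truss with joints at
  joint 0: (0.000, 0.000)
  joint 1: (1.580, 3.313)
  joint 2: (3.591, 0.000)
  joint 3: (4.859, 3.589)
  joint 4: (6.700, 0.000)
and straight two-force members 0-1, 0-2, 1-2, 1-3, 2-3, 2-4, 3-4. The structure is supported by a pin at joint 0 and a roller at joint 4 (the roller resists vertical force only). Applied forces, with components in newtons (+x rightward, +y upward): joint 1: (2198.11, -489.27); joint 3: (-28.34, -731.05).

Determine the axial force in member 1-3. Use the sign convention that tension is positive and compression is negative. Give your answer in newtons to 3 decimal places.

N=5 nodes, M=7 members, R=3 reactions → 2N=10, M+R=10
member 0 (0-1): L=3.6705, (cx,cy)=(0.4305,0.9026)
member 1 (0-2): L=3.5910, (cx,cy)=(1.0000,0.0000)
member 2 (1-2): L=3.8756, (cx,cy)=(0.5189,-0.8548)
member 3 (1-3): L=3.2906, (cx,cy)=(0.9965,0.0839)
member 4 (2-3): L=3.8064, (cx,cy)=(0.3331,0.9429)
member 5 (2-4): L=3.1090, (cx,cy)=(1.0000,0.0000)
member 6 (3-4): L=4.0336, (cx,cy)=(0.4564,-0.8898)
solve A·x = −loads:
  F[0-1] = +550.5933 N (tension)
  F[0-2] = +1932.7603 N (tension)
  F[1-2] = -1281.3451 N (compression)
  F[1-3] = -1300.8061 N (compression)
  F[2-3] = +1161.6979 N (tension)
  F[2-4] = +880.8948 N (tension)
  F[3-4] = -1930.0418 N (compression)
  Rx@0 = -2169.7700 N
  Ry@0 = -496.9703 N
  Ry@4 = +1717.2903 N

-1300.806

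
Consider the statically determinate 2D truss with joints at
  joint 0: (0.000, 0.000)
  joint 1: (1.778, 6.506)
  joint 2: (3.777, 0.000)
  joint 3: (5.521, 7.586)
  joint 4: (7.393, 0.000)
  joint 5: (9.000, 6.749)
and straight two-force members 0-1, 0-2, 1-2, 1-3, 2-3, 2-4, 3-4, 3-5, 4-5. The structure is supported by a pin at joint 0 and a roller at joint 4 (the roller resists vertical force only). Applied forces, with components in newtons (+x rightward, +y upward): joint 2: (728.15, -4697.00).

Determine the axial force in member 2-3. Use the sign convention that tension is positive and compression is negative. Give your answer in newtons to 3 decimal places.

2824.951

N=6 nodes, M=9 members, R=3 reactions → 2N=12, M+R=12
member 0 (0-1): L=6.7446, (cx,cy)=(0.2636,0.9646)
member 1 (0-2): L=3.7770, (cx,cy)=(1.0000,0.0000)
member 2 (1-2): L=6.8062, (cx,cy)=(0.2937,-0.9559)
member 3 (1-3): L=3.8957, (cx,cy)=(0.9608,0.2772)
member 4 (2-3): L=7.7839, (cx,cy)=(0.2241,0.9746)
member 5 (2-4): L=3.6160, (cx,cy)=(1.0000,0.0000)
member 6 (3-4): L=7.8136, (cx,cy)=(0.2396,-0.9709)
member 7 (3-5): L=3.5783, (cx,cy)=(0.9723,-0.2339)
member 8 (4-5): L=6.9377, (cx,cy)=(0.2316,0.9728)
solve A·x = −loads:
  F[0-1] = -2381.6006 N (compression)
  F[0-2] = +1355.9857 N (tension)
  F[1-2] = +2033.5546 N (tension)
  F[1-3] = -1275.0765 N (compression)
  F[2-3] = +2824.9508 N (tension)
  F[2-4] = +592.1611 N (tension)
  F[3-4] = -2471.6283 N (compression)
  F[3-5] = -0.0000 N (tension)
  F[4-5] = +0.0000 N (tension)
  Rx@0 = -728.1500 N
  Ry@0 = +2297.3559 N
  Ry@4 = +2399.6441 N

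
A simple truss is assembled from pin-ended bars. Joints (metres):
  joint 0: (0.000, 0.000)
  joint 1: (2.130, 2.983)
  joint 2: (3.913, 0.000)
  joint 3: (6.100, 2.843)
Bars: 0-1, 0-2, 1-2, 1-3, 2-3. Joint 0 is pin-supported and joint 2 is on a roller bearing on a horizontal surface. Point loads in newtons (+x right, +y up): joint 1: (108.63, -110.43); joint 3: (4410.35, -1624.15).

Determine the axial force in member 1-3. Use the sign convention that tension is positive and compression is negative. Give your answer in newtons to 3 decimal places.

5513.686

N=4 nodes, M=5 members, R=3 reactions → 2N=8, M+R=8
member 0 (0-1): L=3.6654, (cx,cy)=(0.5811,0.8138)
member 1 (0-2): L=3.9130, (cx,cy)=(1.0000,0.0000)
member 2 (1-2): L=3.4753, (cx,cy)=(0.5131,-0.8584)
member 3 (1-3): L=3.9725, (cx,cy)=(0.9994,-0.0352)
member 4 (2-3): L=3.5869, (cx,cy)=(0.6097,0.7926)
solve A·x = −loads:
  F[0-1] = +5092.7270 N (tension)
  F[0-2] = +1559.5497 N (tension)
  F[1-2] = -5183.5645 N (compression)
  F[1-3] = +5513.6858 N (tension)
  F[2-3] = -1803.9477 N (compression)
  Rx@0 = -4518.9800 N
  Ry@0 = -4144.5918 N
  Ry@2 = +5879.1718 N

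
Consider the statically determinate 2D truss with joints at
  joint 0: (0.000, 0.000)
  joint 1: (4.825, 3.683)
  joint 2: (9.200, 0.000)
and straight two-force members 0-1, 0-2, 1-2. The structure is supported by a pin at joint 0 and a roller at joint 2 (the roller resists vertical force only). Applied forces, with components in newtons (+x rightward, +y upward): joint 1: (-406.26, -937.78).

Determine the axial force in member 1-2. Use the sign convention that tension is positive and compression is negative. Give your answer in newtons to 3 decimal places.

-511.153

N=3 nodes, M=3 members, R=3 reactions → 2N=6, M+R=6
member 0 (0-1): L=6.0700, (cx,cy)=(0.7949,0.6068)
member 1 (0-2): L=9.2000, (cx,cy)=(1.0000,0.0000)
member 2 (1-2): L=5.7188, (cx,cy)=(0.7650,-0.6440)
solve A·x = −loads:
  F[0-1] = -1003.0307 N (compression)
  F[0-2] = +391.0397 N (tension)
  F[1-2] = -511.1526 N (compression)
  Rx@0 = +406.2600 N
  Ry@0 = +608.5916 N
  Ry@2 = +329.1884 N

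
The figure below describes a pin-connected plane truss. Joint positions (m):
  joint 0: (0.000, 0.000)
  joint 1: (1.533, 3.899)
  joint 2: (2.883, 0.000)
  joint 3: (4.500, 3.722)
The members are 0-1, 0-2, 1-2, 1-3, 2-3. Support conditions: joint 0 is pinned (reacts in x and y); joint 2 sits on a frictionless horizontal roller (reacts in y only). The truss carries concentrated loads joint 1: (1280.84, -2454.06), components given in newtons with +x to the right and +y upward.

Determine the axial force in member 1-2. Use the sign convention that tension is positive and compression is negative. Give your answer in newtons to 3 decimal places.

-3214.038

N=4 nodes, M=5 members, R=3 reactions → 2N=8, M+R=8
member 0 (0-1): L=4.1895, (cx,cy)=(0.3659,0.9306)
member 1 (0-2): L=2.8830, (cx,cy)=(1.0000,0.0000)
member 2 (1-2): L=4.1261, (cx,cy)=(0.3272,-0.9450)
member 3 (1-3): L=2.9723, (cx,cy)=(0.9982,-0.0596)
member 4 (2-3): L=4.0581, (cx,cy)=(0.3985,0.9172)
solve A·x = −loads:
  F[0-1] = +626.5279 N (tension)
  F[0-2] = +1051.5867 N (tension)
  F[1-2] = -3214.0383 N (compression)
  F[1-3] = -0.0000 N (tension)
  F[2-3] = +0.0000 N (tension)
  Rx@0 = -1280.8400 N
  Ry@0 = -583.0781 N
  Ry@2 = +3037.1381 N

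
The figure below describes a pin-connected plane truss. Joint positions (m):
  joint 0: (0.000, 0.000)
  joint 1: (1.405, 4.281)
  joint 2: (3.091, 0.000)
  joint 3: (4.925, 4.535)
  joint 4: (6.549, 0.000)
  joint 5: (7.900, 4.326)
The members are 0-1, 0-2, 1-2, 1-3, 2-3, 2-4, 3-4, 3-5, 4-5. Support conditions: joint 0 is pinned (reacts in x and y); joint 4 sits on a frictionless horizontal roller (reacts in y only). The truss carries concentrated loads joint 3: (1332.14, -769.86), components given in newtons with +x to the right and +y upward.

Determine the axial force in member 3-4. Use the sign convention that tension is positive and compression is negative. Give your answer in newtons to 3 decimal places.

-1594.789

N=6 nodes, M=9 members, R=3 reactions → 2N=12, M+R=12
member 0 (0-1): L=4.5057, (cx,cy)=(0.3118,0.9501)
member 1 (0-2): L=3.0910, (cx,cy)=(1.0000,0.0000)
member 2 (1-2): L=4.6010, (cx,cy)=(0.3664,-0.9304)
member 3 (1-3): L=3.5292, (cx,cy)=(0.9974,0.0720)
member 4 (2-3): L=4.8918, (cx,cy)=(0.3749,0.9271)
member 5 (2-4): L=3.4580, (cx,cy)=(1.0000,0.0000)
member 6 (3-4): L=4.8170, (cx,cy)=(0.3371,-0.9415)
member 7 (3-5): L=2.9823, (cx,cy)=(0.9975,-0.0701)
member 8 (4-5): L=4.5320, (cx,cy)=(0.2981,0.9545)
solve A·x = −loads:
  F[0-1] = +769.9539 N (tension)
  F[0-2] = +1092.0454 N (tension)
  F[1-2] = -746.4201 N (compression)
  F[1-3] = +514.9475 N (tension)
  F[2-3] = +749.1430 N (tension)
  F[2-4] = +537.6648 N (tension)
  F[3-4] = -1594.7892 N (compression)
  F[3-5] = -0.0000 N (compression)
  F[4-5] = +0.0000 N (tension)
  Rx@0 = -1332.1400 N
  Ry@0 = -731.5624 N
  Ry@4 = +1501.4224 N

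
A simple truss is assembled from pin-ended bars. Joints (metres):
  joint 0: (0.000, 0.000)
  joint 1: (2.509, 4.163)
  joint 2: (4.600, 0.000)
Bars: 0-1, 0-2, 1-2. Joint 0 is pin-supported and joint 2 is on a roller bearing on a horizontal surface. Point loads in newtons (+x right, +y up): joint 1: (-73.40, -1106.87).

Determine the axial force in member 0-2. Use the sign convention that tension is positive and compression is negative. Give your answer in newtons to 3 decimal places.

N=3 nodes, M=3 members, R=3 reactions → 2N=6, M+R=6
member 0 (0-1): L=4.8606, (cx,cy)=(0.5162,0.8565)
member 1 (0-2): L=4.6000, (cx,cy)=(1.0000,0.0000)
member 2 (1-2): L=4.6586, (cx,cy)=(0.4488,-0.8936)
solve A·x = −loads:
  F[0-1] = -665.0186 N (compression)
  F[0-2] = +269.8753 N (tension)
  F[1-2] = -601.2672 N (compression)
  Rx@0 = +73.4000 N
  Ry@0 = +569.5716 N
  Ry@2 = +537.2984 N

269.875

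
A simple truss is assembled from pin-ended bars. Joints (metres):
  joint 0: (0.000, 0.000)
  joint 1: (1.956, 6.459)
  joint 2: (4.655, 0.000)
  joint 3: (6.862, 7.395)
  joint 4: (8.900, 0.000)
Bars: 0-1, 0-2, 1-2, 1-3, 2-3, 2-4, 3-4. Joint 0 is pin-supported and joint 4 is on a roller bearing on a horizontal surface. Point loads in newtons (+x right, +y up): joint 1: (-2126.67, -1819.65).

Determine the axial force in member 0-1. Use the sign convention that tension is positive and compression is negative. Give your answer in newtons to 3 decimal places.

N=5 nodes, M=7 members, R=3 reactions → 2N=10, M+R=10
member 0 (0-1): L=6.7487, (cx,cy)=(0.2898,0.9571)
member 1 (0-2): L=4.6550, (cx,cy)=(1.0000,0.0000)
member 2 (1-2): L=7.0002, (cx,cy)=(0.3856,-0.9227)
member 3 (1-3): L=4.9945, (cx,cy)=(0.9823,0.1874)
member 4 (2-3): L=7.7173, (cx,cy)=(0.2860,0.9582)
member 5 (2-4): L=4.2450, (cx,cy)=(1.0000,0.0000)
member 6 (3-4): L=7.6707, (cx,cy)=(0.2657,-0.9641)
solve A·x = −loads:
  F[0-1] = -3096.0160 N (compression)
  F[0-2] = -1229.3373 N (compression)
  F[1-2] = +1383.2131 N (tension)
  F[1-3] = +708.5820 N (tension)
  F[2-3] = -1331.8937 N (compression)
  F[2-4] = -315.1321 N (compression)
  F[3-4] = +1186.1041 N (tension)
  Rx@0 = +2126.6700 N
  Ry@0 = +2963.1248 N
  Ry@4 = -1143.4748 N

-3096.016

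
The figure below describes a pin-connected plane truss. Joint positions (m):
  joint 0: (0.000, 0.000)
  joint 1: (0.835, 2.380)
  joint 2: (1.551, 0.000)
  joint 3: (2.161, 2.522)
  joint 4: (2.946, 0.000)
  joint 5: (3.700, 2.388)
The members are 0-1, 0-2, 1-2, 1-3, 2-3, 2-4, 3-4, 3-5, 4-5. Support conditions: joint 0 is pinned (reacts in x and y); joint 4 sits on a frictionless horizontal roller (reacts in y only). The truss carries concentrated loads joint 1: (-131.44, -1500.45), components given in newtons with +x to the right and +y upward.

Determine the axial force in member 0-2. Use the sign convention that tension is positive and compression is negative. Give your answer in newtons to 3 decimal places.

283.028

N=6 nodes, M=9 members, R=3 reactions → 2N=12, M+R=12
member 0 (0-1): L=2.5222, (cx,cy)=(0.3311,0.9436)
member 1 (0-2): L=1.5510, (cx,cy)=(1.0000,0.0000)
member 2 (1-2): L=2.4854, (cx,cy)=(0.2881,-0.9576)
member 3 (1-3): L=1.3336, (cx,cy)=(0.9943,0.1065)
member 4 (2-3): L=2.5947, (cx,cy)=(0.2351,0.9720)
member 5 (2-4): L=1.3950, (cx,cy)=(1.0000,0.0000)
member 6 (3-4): L=2.6413, (cx,cy)=(0.2972,-0.9548)
member 7 (3-5): L=1.5448, (cx,cy)=(0.9962,-0.0867)
member 8 (4-5): L=2.5042, (cx,cy)=(0.3011,0.9536)
solve A·x = −loads:
  F[0-1] = -1251.9534 N (compression)
  F[0-2] = +283.0276 N (tension)
  F[1-2] = -353.4832 N (compression)
  F[1-3] = -182.2301 N (compression)
  F[2-3] = +348.2577 N (tension)
  F[2-4] = +99.3212 N (tension)
  F[3-4] = -334.1933 N (compression)
  F[3-5] = -0.0000 N (compression)
  F[4-5] = +0.0000 N (tension)
  Rx@0 = +131.4400 N
  Ry@0 = +1181.3568 N
  Ry@4 = +319.0932 N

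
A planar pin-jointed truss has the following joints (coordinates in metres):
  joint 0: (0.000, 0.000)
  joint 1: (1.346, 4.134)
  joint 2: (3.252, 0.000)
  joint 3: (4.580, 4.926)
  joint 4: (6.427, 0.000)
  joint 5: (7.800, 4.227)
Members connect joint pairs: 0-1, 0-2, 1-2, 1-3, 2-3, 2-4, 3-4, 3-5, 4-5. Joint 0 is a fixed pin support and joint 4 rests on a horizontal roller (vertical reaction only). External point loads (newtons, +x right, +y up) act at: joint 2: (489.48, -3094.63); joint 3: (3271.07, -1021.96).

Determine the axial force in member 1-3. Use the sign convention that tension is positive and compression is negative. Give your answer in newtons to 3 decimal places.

N=6 nodes, M=9 members, R=3 reactions → 2N=12, M+R=12
member 0 (0-1): L=4.3476, (cx,cy)=(0.3096,0.9509)
member 1 (0-2): L=3.2520, (cx,cy)=(1.0000,0.0000)
member 2 (1-2): L=4.5522, (cx,cy)=(0.4187,-0.9081)
member 3 (1-3): L=3.3296, (cx,cy)=(0.9713,0.2379)
member 4 (2-3): L=5.1019, (cx,cy)=(0.2603,0.9655)
member 5 (2-4): L=3.1750, (cx,cy)=(1.0000,0.0000)
member 6 (3-4): L=5.2609, (cx,cy)=(0.3511,-0.9363)
member 7 (3-5): L=3.2950, (cx,cy)=(0.9772,-0.2121)
member 8 (4-5): L=4.4444, (cx,cy)=(0.3089,0.9511)
solve A·x = −loads:
  F[0-1] = +720.0318 N (tension)
  F[0-2] = +3537.6312 N (tension)
  F[1-2] = -623.4148 N (compression)
  F[1-3] = +498.2409 N (tension)
  F[2-3] = +3791.4665 N (tension)
  F[2-4] = +1800.2234 N (tension)
  F[3-4] = -5127.6468 N (compression)
  F[3-5] = -0.0000 N (compression)
  F[4-5] = +0.0000 N (tension)
  Rx@0 = -3760.5500 N
  Ry@0 = -684.6554 N
  Ry@4 = +4801.2454 N

498.241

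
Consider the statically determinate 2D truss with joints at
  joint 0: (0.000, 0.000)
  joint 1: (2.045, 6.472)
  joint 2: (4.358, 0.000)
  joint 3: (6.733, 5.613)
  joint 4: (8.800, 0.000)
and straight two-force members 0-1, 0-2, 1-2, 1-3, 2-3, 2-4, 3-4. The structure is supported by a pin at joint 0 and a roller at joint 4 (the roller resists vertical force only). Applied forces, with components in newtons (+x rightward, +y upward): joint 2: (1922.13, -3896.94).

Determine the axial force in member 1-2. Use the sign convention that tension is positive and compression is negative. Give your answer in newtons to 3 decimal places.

N=5 nodes, M=7 members, R=3 reactions → 2N=10, M+R=10
member 0 (0-1): L=6.7874, (cx,cy)=(0.3013,0.9535)
member 1 (0-2): L=4.3580, (cx,cy)=(1.0000,0.0000)
member 2 (1-2): L=6.8729, (cx,cy)=(0.3365,-0.9417)
member 3 (1-3): L=4.7660, (cx,cy)=(0.9836,-0.1802)
member 4 (2-3): L=6.0948, (cx,cy)=(0.3897,0.9210)
member 5 (2-4): L=4.4420, (cx,cy)=(1.0000,0.0000)
member 6 (3-4): L=5.9815, (cx,cy)=(0.3456,-0.9384)
solve A·x = −loads:
  F[0-1] = -2062.9304 N (compression)
  F[0-2] = +2543.6776 N (tension)
  F[1-2] = +2364.7134 N (tension)
  F[1-3] = -1440.9636 N (compression)
  F[2-3] = +1813.5176 N (tension)
  F[2-4] = +710.6794 N (tension)
  F[3-4] = -2056.5668 N (compression)
  Rx@0 = -1922.1300 N
  Ry@0 = +1967.0690 N
  Ry@4 = +1929.8710 N

2364.713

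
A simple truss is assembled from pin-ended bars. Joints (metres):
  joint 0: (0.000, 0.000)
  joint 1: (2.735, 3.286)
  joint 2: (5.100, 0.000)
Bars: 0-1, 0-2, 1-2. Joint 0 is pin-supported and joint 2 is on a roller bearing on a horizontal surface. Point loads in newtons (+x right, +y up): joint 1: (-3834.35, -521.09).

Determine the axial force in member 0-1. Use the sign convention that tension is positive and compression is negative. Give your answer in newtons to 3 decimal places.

N=3 nodes, M=3 members, R=3 reactions → 2N=6, M+R=6
member 0 (0-1): L=4.2753, (cx,cy)=(0.6397,0.7686)
member 1 (0-2): L=5.1000, (cx,cy)=(1.0000,0.0000)
member 2 (1-2): L=4.0486, (cx,cy)=(0.5842,-0.8116)
solve A·x = −loads:
  F[0-1] = -3528.6896 N (compression)
  F[0-2] = -1576.9620 N (compression)
  F[1-2] = +2699.5607 N (tension)
  Rx@0 = +3834.3500 N
  Ry@0 = +2712.1670 N
  Ry@2 = -2191.0770 N

-3528.690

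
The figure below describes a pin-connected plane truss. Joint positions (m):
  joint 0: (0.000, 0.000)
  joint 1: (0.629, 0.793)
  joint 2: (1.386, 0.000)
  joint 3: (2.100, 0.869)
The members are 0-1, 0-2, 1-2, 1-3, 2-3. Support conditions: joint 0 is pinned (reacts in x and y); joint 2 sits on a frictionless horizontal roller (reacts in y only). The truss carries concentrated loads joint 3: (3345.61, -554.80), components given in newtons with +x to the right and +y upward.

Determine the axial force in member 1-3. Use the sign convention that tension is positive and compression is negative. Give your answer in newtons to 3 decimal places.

3975.274

N=4 nodes, M=5 members, R=3 reactions → 2N=8, M+R=8
member 0 (0-1): L=1.0122, (cx,cy)=(0.6214,0.7835)
member 1 (0-2): L=1.3860, (cx,cy)=(1.0000,0.0000)
member 2 (1-2): L=1.0963, (cx,cy)=(0.6905,-0.7233)
member 3 (1-3): L=1.4730, (cx,cy)=(0.9987,0.0516)
member 4 (2-3): L=1.1247, (cx,cy)=(0.6348,0.7726)
solve A·x = −loads:
  F[0-1] = +3042.1932 N (tension)
  F[0-2] = +1455.0800 N (tension)
  F[1-2] = -3011.5228 N (compression)
  F[1-3] = +3975.2739 N (tension)
  F[2-3] = -983.5148 N (compression)
  Rx@0 = -3345.6100 N
  Ry@0 = -2383.4504 N
  Ry@2 = +2938.2504 N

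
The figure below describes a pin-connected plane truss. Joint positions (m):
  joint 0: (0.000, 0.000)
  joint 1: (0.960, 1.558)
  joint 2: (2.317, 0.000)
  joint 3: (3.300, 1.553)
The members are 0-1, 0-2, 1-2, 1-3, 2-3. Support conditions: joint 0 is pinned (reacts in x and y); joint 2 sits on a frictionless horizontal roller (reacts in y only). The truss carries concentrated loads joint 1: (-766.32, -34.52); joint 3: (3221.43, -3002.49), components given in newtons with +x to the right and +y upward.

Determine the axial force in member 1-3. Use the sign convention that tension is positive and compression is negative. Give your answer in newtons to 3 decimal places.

5115.005

N=4 nodes, M=5 members, R=3 reactions → 2N=8, M+R=8
member 0 (0-1): L=1.8300, (cx,cy)=(0.5246,0.8514)
member 1 (0-2): L=2.3170, (cx,cy)=(1.0000,0.0000)
member 2 (1-2): L=2.0661, (cx,cy)=(0.6568,-0.7541)
member 3 (1-3): L=2.3400, (cx,cy)=(1.0000,-0.0021)
member 4 (2-3): L=1.8380, (cx,cy)=(0.5348,0.8450)
solve A·x = −loads:
  F[0-1] = +3403.4119 N (tension)
  F[0-2] = +669.7306 N (tension)
  F[1-2] = -3902.7627 N (compression)
  F[1-3] = +5115.0051 N (tension)
  F[2-3] = -3540.4826 N (compression)
  Rx@0 = -2455.1100 N
  Ry@0 = -2897.5219 N
  Ry@2 = +5934.5319 N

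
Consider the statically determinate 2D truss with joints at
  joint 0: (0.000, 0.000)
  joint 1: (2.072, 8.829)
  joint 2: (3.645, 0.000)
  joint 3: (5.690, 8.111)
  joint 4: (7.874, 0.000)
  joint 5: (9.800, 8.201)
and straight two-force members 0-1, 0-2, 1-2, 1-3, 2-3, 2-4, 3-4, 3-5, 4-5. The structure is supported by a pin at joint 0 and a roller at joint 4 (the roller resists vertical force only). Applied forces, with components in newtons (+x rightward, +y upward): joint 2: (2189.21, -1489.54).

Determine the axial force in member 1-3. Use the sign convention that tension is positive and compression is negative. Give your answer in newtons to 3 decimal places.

-349.061

N=6 nodes, M=9 members, R=3 reactions → 2N=12, M+R=12
member 0 (0-1): L=9.0689, (cx,cy)=(0.2285,0.9736)
member 1 (0-2): L=3.6450, (cx,cy)=(1.0000,0.0000)
member 2 (1-2): L=8.9680, (cx,cy)=(0.1754,-0.9845)
member 3 (1-3): L=3.6886, (cx,cy)=(0.9809,-0.1947)
member 4 (2-3): L=8.3648, (cx,cy)=(0.2445,0.9697)
member 5 (2-4): L=4.2290, (cx,cy)=(1.0000,0.0000)
member 6 (3-4): L=8.3999, (cx,cy)=(0.2600,-0.9656)
member 7 (3-5): L=4.1110, (cx,cy)=(0.9998,0.0219)
member 8 (4-5): L=8.4241, (cx,cy)=(0.2286,0.9735)
solve A·x = −loads:
  F[0-1] = -821.7433 N (compression)
  F[0-2] = +2376.9569 N (tension)
  F[1-2] = +881.6228 N (tension)
  F[1-3] = -349.0612 N (compression)
  F[2-3] = +641.0369 N (tension)
  F[2-4] = +185.6661 N (tension)
  F[3-4] = -714.0910 N (compression)
  F[3-5] = +0.0000 N (tension)
  F[4-5] = -0.0000 N (compression)
  Rx@0 = -2189.2100 N
  Ry@0 = +800.0082 N
  Ry@4 = +689.5318 N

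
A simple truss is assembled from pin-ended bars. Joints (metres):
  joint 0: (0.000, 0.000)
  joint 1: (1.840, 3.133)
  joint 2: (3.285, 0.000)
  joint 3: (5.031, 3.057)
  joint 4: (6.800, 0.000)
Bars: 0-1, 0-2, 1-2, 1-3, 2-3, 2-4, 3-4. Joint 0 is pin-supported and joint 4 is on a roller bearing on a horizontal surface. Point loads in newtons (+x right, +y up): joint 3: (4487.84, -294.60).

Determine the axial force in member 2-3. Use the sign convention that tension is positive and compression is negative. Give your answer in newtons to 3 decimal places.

2291.612

N=5 nodes, M=7 members, R=3 reactions → 2N=10, M+R=10
member 0 (0-1): L=3.6334, (cx,cy)=(0.5064,0.8623)
member 1 (0-2): L=3.2850, (cx,cy)=(1.0000,0.0000)
member 2 (1-2): L=3.4502, (cx,cy)=(0.4188,-0.9081)
member 3 (1-3): L=3.1919, (cx,cy)=(0.9997,-0.0238)
member 4 (2-3): L=3.5205, (cx,cy)=(0.4960,0.8683)
member 5 (2-4): L=3.5150, (cx,cy)=(1.0000,0.0000)
member 6 (3-4): L=3.5319, (cx,cy)=(0.5009,-0.8655)
solve A·x = −loads:
  F[0-1] = +2250.8828 N (tension)
  F[0-2] = +3347.9510 N (tension)
  F[1-2] = -2191.3698 N (compression)
  F[1-3] = +2058.2603 N (tension)
  F[2-3] = +2291.6117 N (tension)
  F[2-4] = +1293.6261 N (tension)
  F[3-4] = -2582.8217 N (compression)
  Rx@0 = -4487.8400 N
  Ry@0 = -1940.9087 N
  Ry@4 = +2235.5087 N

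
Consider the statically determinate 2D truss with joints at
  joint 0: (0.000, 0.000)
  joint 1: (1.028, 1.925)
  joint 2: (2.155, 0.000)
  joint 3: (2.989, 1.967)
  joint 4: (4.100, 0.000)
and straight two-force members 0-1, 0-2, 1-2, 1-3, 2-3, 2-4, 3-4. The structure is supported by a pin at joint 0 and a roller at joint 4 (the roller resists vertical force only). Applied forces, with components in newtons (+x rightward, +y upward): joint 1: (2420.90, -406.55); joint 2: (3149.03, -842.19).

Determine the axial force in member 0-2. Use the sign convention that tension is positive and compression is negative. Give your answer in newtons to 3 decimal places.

5338.964

N=5 nodes, M=7 members, R=3 reactions → 2N=10, M+R=10
member 0 (0-1): L=2.1823, (cx,cy)=(0.4711,0.8821)
member 1 (0-2): L=2.1550, (cx,cy)=(1.0000,0.0000)
member 2 (1-2): L=2.2306, (cx,cy)=(0.5052,-0.8630)
member 3 (1-3): L=1.9614, (cx,cy)=(0.9998,0.0214)
member 4 (2-3): L=2.1365, (cx,cy)=(0.3904,0.9207)
member 5 (2-4): L=1.9450, (cx,cy)=(1.0000,0.0000)
member 6 (3-4): L=2.2591, (cx,cy)=(0.4918,-0.8707)
solve A·x = −loads:
  F[0-1] = +490.3081 N (tension)
  F[0-2] = +5338.9636 N (tension)
  F[1-2] = -1013.9064 N (compression)
  F[1-3] = -1678.0561 N (compression)
  F[2-3] = +1865.1466 N (tension)
  F[2-4] = +949.5974 N (tension)
  F[3-4] = -1930.8817 N (compression)
  Rx@0 = -5569.9300 N
  Ry@0 = -432.5003 N
  Ry@4 = +1681.2403 N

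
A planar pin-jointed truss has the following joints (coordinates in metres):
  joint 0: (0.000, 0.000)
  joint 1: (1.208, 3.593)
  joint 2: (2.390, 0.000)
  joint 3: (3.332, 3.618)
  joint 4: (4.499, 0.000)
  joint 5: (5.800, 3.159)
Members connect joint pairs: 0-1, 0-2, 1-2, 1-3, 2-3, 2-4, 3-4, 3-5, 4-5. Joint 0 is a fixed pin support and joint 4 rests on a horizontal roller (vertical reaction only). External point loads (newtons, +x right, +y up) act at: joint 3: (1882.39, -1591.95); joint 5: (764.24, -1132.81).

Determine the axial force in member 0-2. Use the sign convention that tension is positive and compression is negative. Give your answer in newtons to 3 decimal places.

N=6 nodes, M=9 members, R=3 reactions → 2N=12, M+R=12
member 0 (0-1): L=3.7906, (cx,cy)=(0.3187,0.9479)
member 1 (0-2): L=2.3900, (cx,cy)=(1.0000,0.0000)
member 2 (1-2): L=3.7824, (cx,cy)=(0.3125,-0.9499)
member 3 (1-3): L=2.1241, (cx,cy)=(0.9999,0.0118)
member 4 (2-3): L=3.7386, (cx,cy)=(0.2520,0.9677)
member 5 (2-4): L=2.1090, (cx,cy)=(1.0000,0.0000)
member 6 (3-4): L=3.8016, (cx,cy)=(0.3070,-0.9517)
member 7 (3-5): L=2.5103, (cx,cy)=(0.9831,-0.1828)
member 8 (4-5): L=3.4164, (cx,cy)=(0.3808,0.9247)
solve A·x = −loads:
  F[0-1] = +2073.1249 N (tension)
  F[0-2] = +1985.9663 N (tension)
  F[1-2] = -2052.5037 N (compression)
  F[1-3] = +1302.1563 N (tension)
  F[2-3] = +2014.7131 N (tension)
  F[2-4] = +836.9276 N (tension)
  F[3-4] = -3960.8476 N (compression)
  F[3-5] = +1162.8153 N (tension)
  F[4-5] = -995.1776 N (compression)
  Rx@0 = -2646.6300 N
  Ry@0 = -1965.0370 N
  Ry@4 = +4689.7970 N

1985.966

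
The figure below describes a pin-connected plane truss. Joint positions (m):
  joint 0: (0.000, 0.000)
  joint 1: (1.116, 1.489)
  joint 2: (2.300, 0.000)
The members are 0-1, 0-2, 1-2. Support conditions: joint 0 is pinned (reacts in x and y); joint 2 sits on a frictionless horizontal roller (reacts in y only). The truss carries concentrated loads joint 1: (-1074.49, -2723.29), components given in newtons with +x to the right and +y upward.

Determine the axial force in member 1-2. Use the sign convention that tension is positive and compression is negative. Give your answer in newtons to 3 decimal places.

-799.493

N=3 nodes, M=3 members, R=3 reactions → 2N=6, M+R=6
member 0 (0-1): L=1.8608, (cx,cy)=(0.5997,0.8002)
member 1 (0-2): L=2.3000, (cx,cy)=(1.0000,0.0000)
member 2 (1-2): L=1.9024, (cx,cy)=(0.6224,-0.7827)
solve A·x = −loads:
  F[0-1] = -2621.2635 N (compression)
  F[0-2] = +497.5919 N (tension)
  F[1-2] = -799.4926 N (compression)
  Rx@0 = +1074.4900 N
  Ry@0 = +2097.5178 N
  Ry@2 = +625.7722 N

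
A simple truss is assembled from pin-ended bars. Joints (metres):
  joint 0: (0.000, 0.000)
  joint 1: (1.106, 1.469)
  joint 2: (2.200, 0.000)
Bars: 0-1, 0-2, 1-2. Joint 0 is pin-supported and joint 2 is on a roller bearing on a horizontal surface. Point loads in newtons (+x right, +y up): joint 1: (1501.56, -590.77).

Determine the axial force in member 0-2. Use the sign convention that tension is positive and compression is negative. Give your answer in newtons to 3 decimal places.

967.865

N=3 nodes, M=3 members, R=3 reactions → 2N=6, M+R=6
member 0 (0-1): L=1.8388, (cx,cy)=(0.6015,0.7989)
member 1 (0-2): L=2.2000, (cx,cy)=(1.0000,0.0000)
member 2 (1-2): L=1.8316, (cx,cy)=(0.5973,-0.8020)
solve A·x = −loads:
  F[0-1] = +887.3055 N (tension)
  F[0-2] = +967.8651 N (tension)
  F[1-2] = -1620.4314 N (compression)
  Rx@0 = -1501.5600 N
  Ry@0 = -708.8588 N
  Ry@2 = +1299.6288 N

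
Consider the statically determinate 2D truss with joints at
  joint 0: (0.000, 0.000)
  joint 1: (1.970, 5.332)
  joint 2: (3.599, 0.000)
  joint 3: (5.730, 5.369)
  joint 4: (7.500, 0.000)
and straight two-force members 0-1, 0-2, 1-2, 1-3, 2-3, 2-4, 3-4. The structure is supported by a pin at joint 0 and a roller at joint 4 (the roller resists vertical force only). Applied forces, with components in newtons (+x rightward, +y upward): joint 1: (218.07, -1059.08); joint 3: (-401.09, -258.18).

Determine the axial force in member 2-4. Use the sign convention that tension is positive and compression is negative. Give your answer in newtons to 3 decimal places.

N=5 nodes, M=7 members, R=3 reactions → 2N=10, M+R=10
member 0 (0-1): L=5.6843, (cx,cy)=(0.3466,0.9380)
member 1 (0-2): L=3.5990, (cx,cy)=(1.0000,0.0000)
member 2 (1-2): L=5.5753, (cx,cy)=(0.2922,-0.9564)
member 3 (1-3): L=3.7602, (cx,cy)=(1.0000,0.0098)
member 4 (2-3): L=5.7764, (cx,cy)=(0.3689,0.9295)
member 5 (2-4): L=3.9010, (cx,cy)=(1.0000,0.0000)
member 6 (3-4): L=5.6532, (cx,cy)=(0.3131,-0.9497)
solve A·x = −loads:
  F[0-1] = -1038.2664 N (compression)
  F[0-2] = +176.8114 N (tension)
  F[1-2] = -94.7081 N (compression)
  F[1-3] = -550.2560 N (compression)
  F[2-3] = +97.4489 N (tension)
  F[2-4] = +113.1893 N (tension)
  F[3-4] = -361.5172 N (compression)
  Rx@0 = +183.0200 N
  Ry@0 = +973.9192 N
  Ry@4 = +343.3408 N

113.189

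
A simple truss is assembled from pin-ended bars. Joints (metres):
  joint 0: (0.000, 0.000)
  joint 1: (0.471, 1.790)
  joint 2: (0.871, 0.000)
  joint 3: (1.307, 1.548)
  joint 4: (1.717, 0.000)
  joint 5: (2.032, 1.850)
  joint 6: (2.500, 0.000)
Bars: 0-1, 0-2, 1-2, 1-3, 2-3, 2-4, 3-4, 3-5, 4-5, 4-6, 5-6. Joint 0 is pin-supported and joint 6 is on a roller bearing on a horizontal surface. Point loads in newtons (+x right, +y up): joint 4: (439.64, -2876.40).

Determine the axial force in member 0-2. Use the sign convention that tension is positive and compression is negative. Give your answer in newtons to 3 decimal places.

676.689

N=7 nodes, M=11 members, R=3 reactions → 2N=14, M+R=14
member 0 (0-1): L=1.8509, (cx,cy)=(0.2545,0.9671)
member 1 (0-2): L=0.8710, (cx,cy)=(1.0000,0.0000)
member 2 (1-2): L=1.8341, (cx,cy)=(0.2181,-0.9759)
member 3 (1-3): L=0.8703, (cx,cy)=(0.9606,-0.2781)
member 4 (2-3): L=1.6082, (cx,cy)=(0.2711,0.9625)
member 5 (2-4): L=0.8460, (cx,cy)=(1.0000,0.0000)
member 6 (3-4): L=1.6014, (cx,cy)=(0.2560,-0.9667)
member 7 (3-5): L=0.7854, (cx,cy)=(0.9231,0.3845)
member 8 (4-5): L=1.8766, (cx,cy)=(0.1679,0.9858)
member 9 (4-6): L=0.7830, (cx,cy)=(1.0000,0.0000)
member 10 (5-6): L=1.9083, (cx,cy)=(0.2452,-0.9695)
solve A·x = −loads:
  F[0-1] = -931.5538 N (compression)
  F[0-2] = +676.6894 N (tension)
  F[1-2] = +1062.1254 N (tension)
  F[1-3] = -487.9246 N (compression)
  F[2-3] = -1076.8898 N (compression)
  F[2-4] = +1200.2739 N (tension)
  F[3-4] = +544.1489 N (tension)
  F[3-5] = -974.9085 N (compression)
  F[4-5] = +2384.2159 N (tension)
  F[4-6] = +499.7510 N (tension)
  F[5-6] = -2037.7431 N (compression)
  Rx@0 = -439.6400 N
  Ry@0 = +900.8885 N
  Ry@6 = +1975.5115 N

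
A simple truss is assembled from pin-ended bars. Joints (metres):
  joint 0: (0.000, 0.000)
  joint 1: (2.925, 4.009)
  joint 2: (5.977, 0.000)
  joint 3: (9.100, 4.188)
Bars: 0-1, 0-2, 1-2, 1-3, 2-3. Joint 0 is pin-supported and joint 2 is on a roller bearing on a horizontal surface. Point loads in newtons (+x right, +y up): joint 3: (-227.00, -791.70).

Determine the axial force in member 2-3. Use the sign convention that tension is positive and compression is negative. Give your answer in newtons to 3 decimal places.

-1001.017

N=4 nodes, M=5 members, R=3 reactions → 2N=8, M+R=8
member 0 (0-1): L=4.9626, (cx,cy)=(0.5894,0.8078)
member 1 (0-2): L=5.9770, (cx,cy)=(1.0000,0.0000)
member 2 (1-2): L=5.0385, (cx,cy)=(0.6057,-0.7957)
member 3 (1-3): L=6.1776, (cx,cy)=(0.9996,0.0290)
member 4 (2-3): L=5.2242, (cx,cy)=(0.5978,0.8017)
solve A·x = −loads:
  F[0-1] = +315.1745 N (tension)
  F[0-2] = -412.7655 N (compression)
  F[1-2] = -306.4640 N (compression)
  F[1-3] = +371.5566 N (tension)
  F[2-3] = -1001.0170 N (compression)
  Rx@0 = +227.0000 N
  Ry@0 = -254.6099 N
  Ry@2 = +1046.3099 N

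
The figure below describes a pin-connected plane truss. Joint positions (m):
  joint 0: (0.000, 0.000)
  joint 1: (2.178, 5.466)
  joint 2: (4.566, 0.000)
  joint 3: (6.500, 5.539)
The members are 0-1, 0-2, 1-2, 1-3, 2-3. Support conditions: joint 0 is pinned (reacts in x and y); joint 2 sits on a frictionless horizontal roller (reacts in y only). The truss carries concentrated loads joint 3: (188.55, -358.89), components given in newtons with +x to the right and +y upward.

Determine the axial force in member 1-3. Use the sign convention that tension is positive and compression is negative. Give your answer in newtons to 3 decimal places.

315.767

N=4 nodes, M=5 members, R=3 reactions → 2N=8, M+R=8
member 0 (0-1): L=5.8839, (cx,cy)=(0.3702,0.9290)
member 1 (0-2): L=4.5660, (cx,cy)=(1.0000,0.0000)
member 2 (1-2): L=5.9649, (cx,cy)=(0.4003,-0.9164)
member 3 (1-3): L=4.3226, (cx,cy)=(0.9999,0.0169)
member 4 (2-3): L=5.8669, (cx,cy)=(0.3296,0.9441)
solve A·x = −loads:
  F[0-1] = +409.8556 N (tension)
  F[0-2] = +36.8380 N (tension)
  F[1-2] = -409.6732 N (compression)
  F[1-3] = +315.7672 N (tension)
  F[2-3] = -385.7861 N (compression)
  Rx@0 = -188.5500 N
  Ry@0 = -380.7428 N
  Ry@2 = +739.6328 N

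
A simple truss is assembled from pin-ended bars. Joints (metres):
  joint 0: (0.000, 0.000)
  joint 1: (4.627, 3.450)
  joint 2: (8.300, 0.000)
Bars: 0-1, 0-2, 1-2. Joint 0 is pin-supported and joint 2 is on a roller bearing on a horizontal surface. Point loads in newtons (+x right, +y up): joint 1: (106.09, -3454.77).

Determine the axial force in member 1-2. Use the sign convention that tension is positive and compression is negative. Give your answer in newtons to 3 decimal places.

N=3 nodes, M=3 members, R=3 reactions → 2N=6, M+R=6
member 0 (0-1): L=5.7716, (cx,cy)=(0.8017,0.5978)
member 1 (0-2): L=8.3000, (cx,cy)=(1.0000,0.0000)
member 2 (1-2): L=5.0392, (cx,cy)=(0.7289,-0.6846)
solve A·x = −loads:
  F[0-1] = -2483.8758 N (compression)
  F[0-2] = +2097.3659 N (tension)
  F[1-2] = -2877.4908 N (compression)
  Rx@0 = -106.0900 N
  Ry@0 = +1484.7421 N
  Ry@2 = +1970.0279 N

-2877.491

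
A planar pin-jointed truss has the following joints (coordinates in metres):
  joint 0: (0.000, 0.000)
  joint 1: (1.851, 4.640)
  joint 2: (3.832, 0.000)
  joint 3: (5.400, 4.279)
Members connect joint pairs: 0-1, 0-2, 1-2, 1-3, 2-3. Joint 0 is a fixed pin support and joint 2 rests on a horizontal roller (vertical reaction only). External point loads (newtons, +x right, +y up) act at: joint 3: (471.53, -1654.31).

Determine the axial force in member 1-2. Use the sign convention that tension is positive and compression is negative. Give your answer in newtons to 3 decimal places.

-1423.462

N=4 nodes, M=5 members, R=3 reactions → 2N=8, M+R=8
member 0 (0-1): L=4.9956, (cx,cy)=(0.3705,0.9288)
member 1 (0-2): L=3.8320, (cx,cy)=(1.0000,0.0000)
member 2 (1-2): L=5.0452, (cx,cy)=(0.3927,-0.9197)
member 3 (1-3): L=3.5673, (cx,cy)=(0.9949,-0.1012)
member 4 (2-3): L=4.5572, (cx,cy)=(0.3441,0.9389)
solve A·x = −loads:
  F[0-1] = +1295.6783 N (tension)
  F[0-2] = -8.5547 N (compression)
  F[1-2] = -1423.4623 N (compression)
  F[1-3] = +1044.3700 N (tension)
  F[2-3] = -1649.3229 N (compression)
  Rx@0 = -471.5300 N
  Ry@0 = -1203.4538 N
  Ry@2 = +2857.7638 N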